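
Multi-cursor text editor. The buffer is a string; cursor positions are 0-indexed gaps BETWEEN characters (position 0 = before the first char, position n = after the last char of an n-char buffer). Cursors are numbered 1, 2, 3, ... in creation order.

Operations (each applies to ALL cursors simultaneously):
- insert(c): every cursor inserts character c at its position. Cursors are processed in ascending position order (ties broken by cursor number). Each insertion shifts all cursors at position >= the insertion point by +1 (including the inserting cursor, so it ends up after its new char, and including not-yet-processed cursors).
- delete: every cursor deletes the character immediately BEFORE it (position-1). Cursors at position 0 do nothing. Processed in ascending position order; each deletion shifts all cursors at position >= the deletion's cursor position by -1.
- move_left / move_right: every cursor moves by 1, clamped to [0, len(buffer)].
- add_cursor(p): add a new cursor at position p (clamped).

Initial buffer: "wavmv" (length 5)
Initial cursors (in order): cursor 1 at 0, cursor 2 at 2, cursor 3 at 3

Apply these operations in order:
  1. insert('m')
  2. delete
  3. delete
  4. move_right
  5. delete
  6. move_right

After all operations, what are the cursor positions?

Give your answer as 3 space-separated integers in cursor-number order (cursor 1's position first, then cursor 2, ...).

After op 1 (insert('m')): buffer="mwamvmmv" (len 8), cursors c1@1 c2@4 c3@6, authorship 1..2.3..
After op 2 (delete): buffer="wavmv" (len 5), cursors c1@0 c2@2 c3@3, authorship .....
After op 3 (delete): buffer="wmv" (len 3), cursors c1@0 c2@1 c3@1, authorship ...
After op 4 (move_right): buffer="wmv" (len 3), cursors c1@1 c2@2 c3@2, authorship ...
After op 5 (delete): buffer="v" (len 1), cursors c1@0 c2@0 c3@0, authorship .
After op 6 (move_right): buffer="v" (len 1), cursors c1@1 c2@1 c3@1, authorship .

Answer: 1 1 1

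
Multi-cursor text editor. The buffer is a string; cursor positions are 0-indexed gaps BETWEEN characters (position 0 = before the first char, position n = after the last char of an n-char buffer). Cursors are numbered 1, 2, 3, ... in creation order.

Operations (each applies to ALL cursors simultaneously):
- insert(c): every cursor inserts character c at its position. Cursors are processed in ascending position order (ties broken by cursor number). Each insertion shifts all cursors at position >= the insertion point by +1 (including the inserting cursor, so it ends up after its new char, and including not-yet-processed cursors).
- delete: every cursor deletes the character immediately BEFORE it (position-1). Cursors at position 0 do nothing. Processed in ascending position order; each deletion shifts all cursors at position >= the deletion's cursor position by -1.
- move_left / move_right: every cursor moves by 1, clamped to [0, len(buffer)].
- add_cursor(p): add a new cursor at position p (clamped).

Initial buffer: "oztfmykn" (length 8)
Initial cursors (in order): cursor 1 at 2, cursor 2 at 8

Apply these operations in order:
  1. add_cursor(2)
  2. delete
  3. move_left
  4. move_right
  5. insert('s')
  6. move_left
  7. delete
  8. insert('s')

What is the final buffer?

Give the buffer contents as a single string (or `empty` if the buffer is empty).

After op 1 (add_cursor(2)): buffer="oztfmykn" (len 8), cursors c1@2 c3@2 c2@8, authorship ........
After op 2 (delete): buffer="tfmyk" (len 5), cursors c1@0 c3@0 c2@5, authorship .....
After op 3 (move_left): buffer="tfmyk" (len 5), cursors c1@0 c3@0 c2@4, authorship .....
After op 4 (move_right): buffer="tfmyk" (len 5), cursors c1@1 c3@1 c2@5, authorship .....
After op 5 (insert('s')): buffer="tssfmyks" (len 8), cursors c1@3 c3@3 c2@8, authorship .13....2
After op 6 (move_left): buffer="tssfmyks" (len 8), cursors c1@2 c3@2 c2@7, authorship .13....2
After op 7 (delete): buffer="sfmys" (len 5), cursors c1@0 c3@0 c2@4, authorship 3...2
After op 8 (insert('s')): buffer="sssfmyss" (len 8), cursors c1@2 c3@2 c2@7, authorship 133...22

Answer: sssfmyss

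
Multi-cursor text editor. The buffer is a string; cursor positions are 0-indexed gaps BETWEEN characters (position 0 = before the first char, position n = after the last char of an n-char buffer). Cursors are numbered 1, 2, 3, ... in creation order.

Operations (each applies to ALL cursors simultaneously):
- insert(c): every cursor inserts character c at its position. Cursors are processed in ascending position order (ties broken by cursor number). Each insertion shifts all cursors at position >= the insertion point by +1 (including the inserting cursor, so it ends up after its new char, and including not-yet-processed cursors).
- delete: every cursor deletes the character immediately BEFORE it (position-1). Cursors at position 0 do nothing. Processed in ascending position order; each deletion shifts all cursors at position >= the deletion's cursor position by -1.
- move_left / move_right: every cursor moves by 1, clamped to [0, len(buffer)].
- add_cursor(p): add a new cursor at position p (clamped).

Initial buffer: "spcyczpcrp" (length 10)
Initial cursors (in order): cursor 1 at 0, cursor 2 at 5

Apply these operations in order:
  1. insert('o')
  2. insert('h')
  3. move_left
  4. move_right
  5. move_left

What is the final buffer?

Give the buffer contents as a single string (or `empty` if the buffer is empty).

After op 1 (insert('o')): buffer="ospcycozpcrp" (len 12), cursors c1@1 c2@7, authorship 1.....2.....
After op 2 (insert('h')): buffer="ohspcycohzpcrp" (len 14), cursors c1@2 c2@9, authorship 11.....22.....
After op 3 (move_left): buffer="ohspcycohzpcrp" (len 14), cursors c1@1 c2@8, authorship 11.....22.....
After op 4 (move_right): buffer="ohspcycohzpcrp" (len 14), cursors c1@2 c2@9, authorship 11.....22.....
After op 5 (move_left): buffer="ohspcycohzpcrp" (len 14), cursors c1@1 c2@8, authorship 11.....22.....

Answer: ohspcycohzpcrp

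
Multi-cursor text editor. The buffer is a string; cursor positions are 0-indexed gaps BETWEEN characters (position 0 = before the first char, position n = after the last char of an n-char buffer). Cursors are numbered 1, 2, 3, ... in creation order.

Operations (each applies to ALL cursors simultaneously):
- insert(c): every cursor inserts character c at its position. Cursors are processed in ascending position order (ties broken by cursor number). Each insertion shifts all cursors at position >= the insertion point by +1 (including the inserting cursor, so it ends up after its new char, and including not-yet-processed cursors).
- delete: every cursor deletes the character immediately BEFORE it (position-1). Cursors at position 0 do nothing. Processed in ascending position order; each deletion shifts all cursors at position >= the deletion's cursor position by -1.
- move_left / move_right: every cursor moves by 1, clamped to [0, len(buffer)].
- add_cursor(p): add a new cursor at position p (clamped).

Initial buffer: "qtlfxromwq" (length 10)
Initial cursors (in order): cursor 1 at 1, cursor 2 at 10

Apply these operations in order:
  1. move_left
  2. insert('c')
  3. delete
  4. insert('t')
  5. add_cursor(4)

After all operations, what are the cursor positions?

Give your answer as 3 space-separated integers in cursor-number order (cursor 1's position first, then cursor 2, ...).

Answer: 1 11 4

Derivation:
After op 1 (move_left): buffer="qtlfxromwq" (len 10), cursors c1@0 c2@9, authorship ..........
After op 2 (insert('c')): buffer="cqtlfxromwcq" (len 12), cursors c1@1 c2@11, authorship 1.........2.
After op 3 (delete): buffer="qtlfxromwq" (len 10), cursors c1@0 c2@9, authorship ..........
After op 4 (insert('t')): buffer="tqtlfxromwtq" (len 12), cursors c1@1 c2@11, authorship 1.........2.
After op 5 (add_cursor(4)): buffer="tqtlfxromwtq" (len 12), cursors c1@1 c3@4 c2@11, authorship 1.........2.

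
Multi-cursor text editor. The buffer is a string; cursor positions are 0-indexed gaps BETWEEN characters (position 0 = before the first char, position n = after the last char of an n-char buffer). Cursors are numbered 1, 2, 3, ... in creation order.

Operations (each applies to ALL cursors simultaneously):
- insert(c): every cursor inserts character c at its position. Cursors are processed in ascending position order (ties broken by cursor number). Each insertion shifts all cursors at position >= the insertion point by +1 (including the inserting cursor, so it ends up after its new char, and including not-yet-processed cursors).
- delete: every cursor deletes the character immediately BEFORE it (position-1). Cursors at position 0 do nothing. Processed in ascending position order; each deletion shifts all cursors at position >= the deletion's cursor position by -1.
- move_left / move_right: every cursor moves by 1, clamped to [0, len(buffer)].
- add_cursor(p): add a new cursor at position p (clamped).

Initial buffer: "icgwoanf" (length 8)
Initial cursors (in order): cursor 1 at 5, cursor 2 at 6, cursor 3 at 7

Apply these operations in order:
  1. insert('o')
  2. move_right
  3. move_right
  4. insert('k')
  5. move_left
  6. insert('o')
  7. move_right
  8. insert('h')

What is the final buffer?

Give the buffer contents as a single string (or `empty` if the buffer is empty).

Answer: icgwooaookhnookhfokh

Derivation:
After op 1 (insert('o')): buffer="icgwooaonof" (len 11), cursors c1@6 c2@8 c3@10, authorship .....1.2.3.
After op 2 (move_right): buffer="icgwooaonof" (len 11), cursors c1@7 c2@9 c3@11, authorship .....1.2.3.
After op 3 (move_right): buffer="icgwooaonof" (len 11), cursors c1@8 c2@10 c3@11, authorship .....1.2.3.
After op 4 (insert('k')): buffer="icgwooaoknokfk" (len 14), cursors c1@9 c2@12 c3@14, authorship .....1.21.32.3
After op 5 (move_left): buffer="icgwooaoknokfk" (len 14), cursors c1@8 c2@11 c3@13, authorship .....1.21.32.3
After op 6 (insert('o')): buffer="icgwooaooknookfok" (len 17), cursors c1@9 c2@13 c3@16, authorship .....1.211.322.33
After op 7 (move_right): buffer="icgwooaooknookfok" (len 17), cursors c1@10 c2@14 c3@17, authorship .....1.211.322.33
After op 8 (insert('h')): buffer="icgwooaookhnookhfokh" (len 20), cursors c1@11 c2@16 c3@20, authorship .....1.2111.3222.333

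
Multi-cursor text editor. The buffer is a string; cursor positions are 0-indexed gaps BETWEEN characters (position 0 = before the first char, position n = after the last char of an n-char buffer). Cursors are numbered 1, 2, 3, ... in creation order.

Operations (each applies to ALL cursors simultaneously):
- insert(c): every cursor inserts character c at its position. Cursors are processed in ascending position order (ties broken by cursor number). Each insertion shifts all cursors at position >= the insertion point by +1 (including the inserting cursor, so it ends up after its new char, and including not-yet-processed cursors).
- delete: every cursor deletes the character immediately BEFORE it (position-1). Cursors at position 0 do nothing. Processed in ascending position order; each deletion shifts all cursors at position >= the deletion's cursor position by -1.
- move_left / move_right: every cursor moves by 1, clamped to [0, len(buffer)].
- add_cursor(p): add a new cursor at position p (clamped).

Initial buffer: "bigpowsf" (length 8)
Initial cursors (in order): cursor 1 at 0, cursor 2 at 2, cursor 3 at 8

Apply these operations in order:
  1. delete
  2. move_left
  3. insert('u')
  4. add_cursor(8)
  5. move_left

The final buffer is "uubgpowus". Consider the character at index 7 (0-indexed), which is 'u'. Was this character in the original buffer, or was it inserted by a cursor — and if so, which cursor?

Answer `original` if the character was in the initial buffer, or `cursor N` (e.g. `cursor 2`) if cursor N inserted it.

After op 1 (delete): buffer="bgpows" (len 6), cursors c1@0 c2@1 c3@6, authorship ......
After op 2 (move_left): buffer="bgpows" (len 6), cursors c1@0 c2@0 c3@5, authorship ......
After op 3 (insert('u')): buffer="uubgpowus" (len 9), cursors c1@2 c2@2 c3@8, authorship 12.....3.
After op 4 (add_cursor(8)): buffer="uubgpowus" (len 9), cursors c1@2 c2@2 c3@8 c4@8, authorship 12.....3.
After op 5 (move_left): buffer="uubgpowus" (len 9), cursors c1@1 c2@1 c3@7 c4@7, authorship 12.....3.
Authorship (.=original, N=cursor N): 1 2 . . . . . 3 .
Index 7: author = 3

Answer: cursor 3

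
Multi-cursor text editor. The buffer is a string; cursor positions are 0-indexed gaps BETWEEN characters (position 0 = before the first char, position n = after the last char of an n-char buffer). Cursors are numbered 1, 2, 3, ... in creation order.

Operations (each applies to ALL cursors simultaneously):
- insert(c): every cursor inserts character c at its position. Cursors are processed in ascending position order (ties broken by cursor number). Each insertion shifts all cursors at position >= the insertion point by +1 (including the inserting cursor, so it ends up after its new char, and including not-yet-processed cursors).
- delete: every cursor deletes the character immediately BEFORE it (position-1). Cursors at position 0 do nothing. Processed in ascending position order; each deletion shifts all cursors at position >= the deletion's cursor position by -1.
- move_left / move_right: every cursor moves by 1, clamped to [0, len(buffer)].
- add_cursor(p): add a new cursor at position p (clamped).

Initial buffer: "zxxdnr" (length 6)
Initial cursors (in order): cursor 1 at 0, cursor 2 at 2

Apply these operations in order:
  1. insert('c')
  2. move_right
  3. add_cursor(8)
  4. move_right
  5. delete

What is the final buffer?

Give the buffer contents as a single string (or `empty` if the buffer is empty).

Answer: czcxn

Derivation:
After op 1 (insert('c')): buffer="czxcxdnr" (len 8), cursors c1@1 c2@4, authorship 1..2....
After op 2 (move_right): buffer="czxcxdnr" (len 8), cursors c1@2 c2@5, authorship 1..2....
After op 3 (add_cursor(8)): buffer="czxcxdnr" (len 8), cursors c1@2 c2@5 c3@8, authorship 1..2....
After op 4 (move_right): buffer="czxcxdnr" (len 8), cursors c1@3 c2@6 c3@8, authorship 1..2....
After op 5 (delete): buffer="czcxn" (len 5), cursors c1@2 c2@4 c3@5, authorship 1.2..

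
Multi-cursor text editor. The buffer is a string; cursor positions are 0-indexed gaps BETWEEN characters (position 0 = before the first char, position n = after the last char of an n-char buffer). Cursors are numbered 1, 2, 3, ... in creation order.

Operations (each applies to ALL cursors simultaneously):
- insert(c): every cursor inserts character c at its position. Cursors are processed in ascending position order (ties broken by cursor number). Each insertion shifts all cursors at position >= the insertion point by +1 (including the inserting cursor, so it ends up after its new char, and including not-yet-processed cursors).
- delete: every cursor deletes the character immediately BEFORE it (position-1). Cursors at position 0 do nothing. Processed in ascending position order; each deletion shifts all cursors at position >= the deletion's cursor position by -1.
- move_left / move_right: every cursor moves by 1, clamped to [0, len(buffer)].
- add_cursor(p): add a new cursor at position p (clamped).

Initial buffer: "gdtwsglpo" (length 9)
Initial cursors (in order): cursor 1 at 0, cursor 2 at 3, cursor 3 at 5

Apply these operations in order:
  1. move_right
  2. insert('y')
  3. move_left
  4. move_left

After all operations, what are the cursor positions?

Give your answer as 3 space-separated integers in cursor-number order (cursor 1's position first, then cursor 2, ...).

Answer: 0 4 7

Derivation:
After op 1 (move_right): buffer="gdtwsglpo" (len 9), cursors c1@1 c2@4 c3@6, authorship .........
After op 2 (insert('y')): buffer="gydtwysgylpo" (len 12), cursors c1@2 c2@6 c3@9, authorship .1...2..3...
After op 3 (move_left): buffer="gydtwysgylpo" (len 12), cursors c1@1 c2@5 c3@8, authorship .1...2..3...
After op 4 (move_left): buffer="gydtwysgylpo" (len 12), cursors c1@0 c2@4 c3@7, authorship .1...2..3...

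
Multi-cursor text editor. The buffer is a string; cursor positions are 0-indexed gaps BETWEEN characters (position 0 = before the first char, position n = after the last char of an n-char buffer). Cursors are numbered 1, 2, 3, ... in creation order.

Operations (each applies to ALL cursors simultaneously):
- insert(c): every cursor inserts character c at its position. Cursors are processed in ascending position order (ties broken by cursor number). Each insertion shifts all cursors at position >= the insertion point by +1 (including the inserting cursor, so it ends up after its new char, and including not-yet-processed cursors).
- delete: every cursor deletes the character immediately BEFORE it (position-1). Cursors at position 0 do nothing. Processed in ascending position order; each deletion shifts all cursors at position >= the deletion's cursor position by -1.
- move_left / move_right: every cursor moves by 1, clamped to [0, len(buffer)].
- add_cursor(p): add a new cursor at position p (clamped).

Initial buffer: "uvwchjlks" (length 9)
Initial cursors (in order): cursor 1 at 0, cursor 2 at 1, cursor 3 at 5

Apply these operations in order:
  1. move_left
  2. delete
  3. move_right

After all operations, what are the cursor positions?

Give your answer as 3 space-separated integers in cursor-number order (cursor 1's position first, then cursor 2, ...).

Answer: 1 1 4

Derivation:
After op 1 (move_left): buffer="uvwchjlks" (len 9), cursors c1@0 c2@0 c3@4, authorship .........
After op 2 (delete): buffer="uvwhjlks" (len 8), cursors c1@0 c2@0 c3@3, authorship ........
After op 3 (move_right): buffer="uvwhjlks" (len 8), cursors c1@1 c2@1 c3@4, authorship ........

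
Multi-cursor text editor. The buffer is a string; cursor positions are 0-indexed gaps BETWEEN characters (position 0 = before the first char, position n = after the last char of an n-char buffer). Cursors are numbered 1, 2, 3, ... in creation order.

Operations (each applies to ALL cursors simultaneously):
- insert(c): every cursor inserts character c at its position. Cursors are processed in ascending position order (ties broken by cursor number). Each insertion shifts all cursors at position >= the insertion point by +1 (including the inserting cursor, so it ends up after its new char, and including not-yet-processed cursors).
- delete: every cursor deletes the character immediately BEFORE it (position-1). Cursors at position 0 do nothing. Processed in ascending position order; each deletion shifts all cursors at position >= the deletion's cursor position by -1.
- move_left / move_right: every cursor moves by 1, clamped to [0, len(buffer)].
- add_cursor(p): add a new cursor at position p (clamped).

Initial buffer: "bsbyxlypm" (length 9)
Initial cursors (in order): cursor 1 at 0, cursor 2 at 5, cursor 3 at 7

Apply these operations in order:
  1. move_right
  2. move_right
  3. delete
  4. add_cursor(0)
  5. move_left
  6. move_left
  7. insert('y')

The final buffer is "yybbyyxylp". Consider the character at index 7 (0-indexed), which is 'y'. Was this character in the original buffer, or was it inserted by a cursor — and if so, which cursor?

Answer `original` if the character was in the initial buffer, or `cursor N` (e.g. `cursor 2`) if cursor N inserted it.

Answer: cursor 3

Derivation:
After op 1 (move_right): buffer="bsbyxlypm" (len 9), cursors c1@1 c2@6 c3@8, authorship .........
After op 2 (move_right): buffer="bsbyxlypm" (len 9), cursors c1@2 c2@7 c3@9, authorship .........
After op 3 (delete): buffer="bbyxlp" (len 6), cursors c1@1 c2@5 c3@6, authorship ......
After op 4 (add_cursor(0)): buffer="bbyxlp" (len 6), cursors c4@0 c1@1 c2@5 c3@6, authorship ......
After op 5 (move_left): buffer="bbyxlp" (len 6), cursors c1@0 c4@0 c2@4 c3@5, authorship ......
After op 6 (move_left): buffer="bbyxlp" (len 6), cursors c1@0 c4@0 c2@3 c3@4, authorship ......
After op 7 (insert('y')): buffer="yybbyyxylp" (len 10), cursors c1@2 c4@2 c2@6 c3@8, authorship 14...2.3..
Authorship (.=original, N=cursor N): 1 4 . . . 2 . 3 . .
Index 7: author = 3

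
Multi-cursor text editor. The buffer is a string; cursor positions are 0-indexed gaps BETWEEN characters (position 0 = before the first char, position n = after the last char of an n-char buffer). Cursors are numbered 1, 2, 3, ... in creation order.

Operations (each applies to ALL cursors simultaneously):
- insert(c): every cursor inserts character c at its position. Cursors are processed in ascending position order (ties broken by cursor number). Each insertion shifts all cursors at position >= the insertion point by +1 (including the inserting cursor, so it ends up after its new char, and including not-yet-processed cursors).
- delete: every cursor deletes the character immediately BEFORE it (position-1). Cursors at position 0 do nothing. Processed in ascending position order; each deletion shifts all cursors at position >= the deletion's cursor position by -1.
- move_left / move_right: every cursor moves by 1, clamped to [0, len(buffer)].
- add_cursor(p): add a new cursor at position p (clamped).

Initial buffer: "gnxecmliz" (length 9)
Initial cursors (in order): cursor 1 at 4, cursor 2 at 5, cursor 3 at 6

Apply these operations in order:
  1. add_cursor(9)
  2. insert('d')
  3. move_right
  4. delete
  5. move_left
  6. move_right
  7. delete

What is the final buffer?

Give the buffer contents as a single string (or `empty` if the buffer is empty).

After op 1 (add_cursor(9)): buffer="gnxecmliz" (len 9), cursors c1@4 c2@5 c3@6 c4@9, authorship .........
After op 2 (insert('d')): buffer="gnxedcdmdlizd" (len 13), cursors c1@5 c2@7 c3@9 c4@13, authorship ....1.2.3...4
After op 3 (move_right): buffer="gnxedcdmdlizd" (len 13), cursors c1@6 c2@8 c3@10 c4@13, authorship ....1.2.3...4
After op 4 (delete): buffer="gnxedddiz" (len 9), cursors c1@5 c2@6 c3@7 c4@9, authorship ....123..
After op 5 (move_left): buffer="gnxedddiz" (len 9), cursors c1@4 c2@5 c3@6 c4@8, authorship ....123..
After op 6 (move_right): buffer="gnxedddiz" (len 9), cursors c1@5 c2@6 c3@7 c4@9, authorship ....123..
After op 7 (delete): buffer="gnxei" (len 5), cursors c1@4 c2@4 c3@4 c4@5, authorship .....

Answer: gnxei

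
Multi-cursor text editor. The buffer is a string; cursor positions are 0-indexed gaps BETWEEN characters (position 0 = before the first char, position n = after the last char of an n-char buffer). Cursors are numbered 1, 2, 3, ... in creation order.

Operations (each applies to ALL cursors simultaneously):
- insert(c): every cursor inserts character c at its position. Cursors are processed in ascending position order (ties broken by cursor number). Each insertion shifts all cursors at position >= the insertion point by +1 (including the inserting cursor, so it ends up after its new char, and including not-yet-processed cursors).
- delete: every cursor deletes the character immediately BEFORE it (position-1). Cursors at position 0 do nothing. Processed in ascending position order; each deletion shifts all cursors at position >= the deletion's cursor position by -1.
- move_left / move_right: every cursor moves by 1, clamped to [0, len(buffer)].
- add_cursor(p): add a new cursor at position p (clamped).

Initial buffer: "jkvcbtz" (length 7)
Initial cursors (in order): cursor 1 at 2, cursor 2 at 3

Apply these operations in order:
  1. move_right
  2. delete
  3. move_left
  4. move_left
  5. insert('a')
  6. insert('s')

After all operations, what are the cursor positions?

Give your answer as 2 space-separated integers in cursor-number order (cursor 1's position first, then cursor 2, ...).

After op 1 (move_right): buffer="jkvcbtz" (len 7), cursors c1@3 c2@4, authorship .......
After op 2 (delete): buffer="jkbtz" (len 5), cursors c1@2 c2@2, authorship .....
After op 3 (move_left): buffer="jkbtz" (len 5), cursors c1@1 c2@1, authorship .....
After op 4 (move_left): buffer="jkbtz" (len 5), cursors c1@0 c2@0, authorship .....
After op 5 (insert('a')): buffer="aajkbtz" (len 7), cursors c1@2 c2@2, authorship 12.....
After op 6 (insert('s')): buffer="aassjkbtz" (len 9), cursors c1@4 c2@4, authorship 1212.....

Answer: 4 4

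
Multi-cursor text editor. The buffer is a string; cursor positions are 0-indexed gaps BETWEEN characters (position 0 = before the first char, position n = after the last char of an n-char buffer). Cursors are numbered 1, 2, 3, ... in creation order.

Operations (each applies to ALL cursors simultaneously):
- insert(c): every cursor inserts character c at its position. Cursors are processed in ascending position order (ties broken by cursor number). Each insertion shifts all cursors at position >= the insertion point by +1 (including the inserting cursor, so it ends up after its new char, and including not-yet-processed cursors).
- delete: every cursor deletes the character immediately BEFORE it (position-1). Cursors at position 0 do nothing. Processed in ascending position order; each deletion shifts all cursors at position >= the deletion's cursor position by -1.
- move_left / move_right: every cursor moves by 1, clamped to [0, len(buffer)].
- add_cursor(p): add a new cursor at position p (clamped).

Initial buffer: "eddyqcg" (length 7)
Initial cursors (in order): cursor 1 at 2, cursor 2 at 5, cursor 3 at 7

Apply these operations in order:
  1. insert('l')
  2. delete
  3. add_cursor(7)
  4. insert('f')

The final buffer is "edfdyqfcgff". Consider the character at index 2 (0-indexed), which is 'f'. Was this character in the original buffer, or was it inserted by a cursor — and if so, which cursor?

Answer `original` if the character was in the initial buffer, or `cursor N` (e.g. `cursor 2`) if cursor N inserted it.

After op 1 (insert('l')): buffer="edldyqlcgl" (len 10), cursors c1@3 c2@7 c3@10, authorship ..1...2..3
After op 2 (delete): buffer="eddyqcg" (len 7), cursors c1@2 c2@5 c3@7, authorship .......
After op 3 (add_cursor(7)): buffer="eddyqcg" (len 7), cursors c1@2 c2@5 c3@7 c4@7, authorship .......
After op 4 (insert('f')): buffer="edfdyqfcgff" (len 11), cursors c1@3 c2@7 c3@11 c4@11, authorship ..1...2..34
Authorship (.=original, N=cursor N): . . 1 . . . 2 . . 3 4
Index 2: author = 1

Answer: cursor 1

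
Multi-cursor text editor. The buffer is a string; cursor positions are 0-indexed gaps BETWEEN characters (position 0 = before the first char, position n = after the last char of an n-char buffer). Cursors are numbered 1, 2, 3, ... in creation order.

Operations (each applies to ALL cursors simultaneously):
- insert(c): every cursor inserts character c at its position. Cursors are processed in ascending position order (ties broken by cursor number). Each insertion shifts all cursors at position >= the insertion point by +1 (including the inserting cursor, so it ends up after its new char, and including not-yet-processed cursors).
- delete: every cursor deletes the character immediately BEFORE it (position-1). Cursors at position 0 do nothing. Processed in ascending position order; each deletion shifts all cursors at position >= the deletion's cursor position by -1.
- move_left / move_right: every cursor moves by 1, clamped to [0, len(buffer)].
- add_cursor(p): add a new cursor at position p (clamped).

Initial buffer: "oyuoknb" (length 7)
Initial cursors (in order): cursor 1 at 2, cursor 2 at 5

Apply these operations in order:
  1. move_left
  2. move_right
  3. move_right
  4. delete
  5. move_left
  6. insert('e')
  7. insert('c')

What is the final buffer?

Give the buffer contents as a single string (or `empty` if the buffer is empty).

Answer: oecyoeckb

Derivation:
After op 1 (move_left): buffer="oyuoknb" (len 7), cursors c1@1 c2@4, authorship .......
After op 2 (move_right): buffer="oyuoknb" (len 7), cursors c1@2 c2@5, authorship .......
After op 3 (move_right): buffer="oyuoknb" (len 7), cursors c1@3 c2@6, authorship .......
After op 4 (delete): buffer="oyokb" (len 5), cursors c1@2 c2@4, authorship .....
After op 5 (move_left): buffer="oyokb" (len 5), cursors c1@1 c2@3, authorship .....
After op 6 (insert('e')): buffer="oeyoekb" (len 7), cursors c1@2 c2@5, authorship .1..2..
After op 7 (insert('c')): buffer="oecyoeckb" (len 9), cursors c1@3 c2@7, authorship .11..22..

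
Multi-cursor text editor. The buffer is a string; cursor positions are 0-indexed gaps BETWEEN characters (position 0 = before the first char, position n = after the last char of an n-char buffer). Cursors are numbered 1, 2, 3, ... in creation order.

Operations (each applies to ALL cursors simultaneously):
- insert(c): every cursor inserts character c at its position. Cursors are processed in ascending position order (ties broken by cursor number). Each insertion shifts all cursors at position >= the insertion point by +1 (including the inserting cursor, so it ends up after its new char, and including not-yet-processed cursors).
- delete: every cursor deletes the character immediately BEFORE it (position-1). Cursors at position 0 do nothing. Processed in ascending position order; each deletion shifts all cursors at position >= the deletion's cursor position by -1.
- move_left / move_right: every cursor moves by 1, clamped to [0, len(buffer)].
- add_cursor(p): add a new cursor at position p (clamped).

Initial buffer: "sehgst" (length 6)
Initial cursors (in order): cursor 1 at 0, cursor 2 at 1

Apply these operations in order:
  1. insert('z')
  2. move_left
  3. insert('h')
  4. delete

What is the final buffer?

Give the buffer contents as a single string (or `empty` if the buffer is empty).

Answer: zszehgst

Derivation:
After op 1 (insert('z')): buffer="zszehgst" (len 8), cursors c1@1 c2@3, authorship 1.2.....
After op 2 (move_left): buffer="zszehgst" (len 8), cursors c1@0 c2@2, authorship 1.2.....
After op 3 (insert('h')): buffer="hzshzehgst" (len 10), cursors c1@1 c2@4, authorship 11.22.....
After op 4 (delete): buffer="zszehgst" (len 8), cursors c1@0 c2@2, authorship 1.2.....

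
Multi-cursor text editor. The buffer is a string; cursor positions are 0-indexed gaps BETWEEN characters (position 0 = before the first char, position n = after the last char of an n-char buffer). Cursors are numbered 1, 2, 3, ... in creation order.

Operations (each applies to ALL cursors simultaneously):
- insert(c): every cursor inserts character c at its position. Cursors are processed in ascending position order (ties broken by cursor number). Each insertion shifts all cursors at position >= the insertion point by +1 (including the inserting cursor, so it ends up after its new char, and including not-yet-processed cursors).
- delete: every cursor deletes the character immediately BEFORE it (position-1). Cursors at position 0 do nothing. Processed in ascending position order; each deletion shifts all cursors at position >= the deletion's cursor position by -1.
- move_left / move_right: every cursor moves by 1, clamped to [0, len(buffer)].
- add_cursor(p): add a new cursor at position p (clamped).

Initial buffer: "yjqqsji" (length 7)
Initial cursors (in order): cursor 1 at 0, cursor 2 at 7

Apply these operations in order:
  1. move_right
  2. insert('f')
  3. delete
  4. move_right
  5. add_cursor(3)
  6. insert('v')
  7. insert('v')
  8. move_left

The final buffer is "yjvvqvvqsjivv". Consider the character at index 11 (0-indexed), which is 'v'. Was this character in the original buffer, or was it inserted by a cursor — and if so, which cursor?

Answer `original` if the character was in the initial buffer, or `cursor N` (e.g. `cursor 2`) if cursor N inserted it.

After op 1 (move_right): buffer="yjqqsji" (len 7), cursors c1@1 c2@7, authorship .......
After op 2 (insert('f')): buffer="yfjqqsjif" (len 9), cursors c1@2 c2@9, authorship .1......2
After op 3 (delete): buffer="yjqqsji" (len 7), cursors c1@1 c2@7, authorship .......
After op 4 (move_right): buffer="yjqqsji" (len 7), cursors c1@2 c2@7, authorship .......
After op 5 (add_cursor(3)): buffer="yjqqsji" (len 7), cursors c1@2 c3@3 c2@7, authorship .......
After op 6 (insert('v')): buffer="yjvqvqsjiv" (len 10), cursors c1@3 c3@5 c2@10, authorship ..1.3....2
After op 7 (insert('v')): buffer="yjvvqvvqsjivv" (len 13), cursors c1@4 c3@7 c2@13, authorship ..11.33....22
After op 8 (move_left): buffer="yjvvqvvqsjivv" (len 13), cursors c1@3 c3@6 c2@12, authorship ..11.33....22
Authorship (.=original, N=cursor N): . . 1 1 . 3 3 . . . . 2 2
Index 11: author = 2

Answer: cursor 2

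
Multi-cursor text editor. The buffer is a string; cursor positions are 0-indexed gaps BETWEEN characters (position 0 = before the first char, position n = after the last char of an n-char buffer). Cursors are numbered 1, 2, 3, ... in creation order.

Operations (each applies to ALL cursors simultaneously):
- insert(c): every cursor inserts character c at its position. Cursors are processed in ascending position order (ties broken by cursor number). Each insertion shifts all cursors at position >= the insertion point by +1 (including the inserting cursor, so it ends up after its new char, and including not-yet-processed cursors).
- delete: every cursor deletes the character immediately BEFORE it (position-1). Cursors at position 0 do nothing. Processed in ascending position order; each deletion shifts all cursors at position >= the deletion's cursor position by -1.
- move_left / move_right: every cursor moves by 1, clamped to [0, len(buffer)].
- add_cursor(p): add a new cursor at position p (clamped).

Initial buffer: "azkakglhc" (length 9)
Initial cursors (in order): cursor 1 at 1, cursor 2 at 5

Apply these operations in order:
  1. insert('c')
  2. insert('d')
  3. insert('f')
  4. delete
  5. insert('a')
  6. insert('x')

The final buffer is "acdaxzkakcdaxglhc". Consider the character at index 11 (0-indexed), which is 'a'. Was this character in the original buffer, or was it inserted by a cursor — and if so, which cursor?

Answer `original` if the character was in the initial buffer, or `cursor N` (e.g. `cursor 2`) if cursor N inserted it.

Answer: cursor 2

Derivation:
After op 1 (insert('c')): buffer="aczkakcglhc" (len 11), cursors c1@2 c2@7, authorship .1....2....
After op 2 (insert('d')): buffer="acdzkakcdglhc" (len 13), cursors c1@3 c2@9, authorship .11....22....
After op 3 (insert('f')): buffer="acdfzkakcdfglhc" (len 15), cursors c1@4 c2@11, authorship .111....222....
After op 4 (delete): buffer="acdzkakcdglhc" (len 13), cursors c1@3 c2@9, authorship .11....22....
After op 5 (insert('a')): buffer="acdazkakcdaglhc" (len 15), cursors c1@4 c2@11, authorship .111....222....
After op 6 (insert('x')): buffer="acdaxzkakcdaxglhc" (len 17), cursors c1@5 c2@13, authorship .1111....2222....
Authorship (.=original, N=cursor N): . 1 1 1 1 . . . . 2 2 2 2 . . . .
Index 11: author = 2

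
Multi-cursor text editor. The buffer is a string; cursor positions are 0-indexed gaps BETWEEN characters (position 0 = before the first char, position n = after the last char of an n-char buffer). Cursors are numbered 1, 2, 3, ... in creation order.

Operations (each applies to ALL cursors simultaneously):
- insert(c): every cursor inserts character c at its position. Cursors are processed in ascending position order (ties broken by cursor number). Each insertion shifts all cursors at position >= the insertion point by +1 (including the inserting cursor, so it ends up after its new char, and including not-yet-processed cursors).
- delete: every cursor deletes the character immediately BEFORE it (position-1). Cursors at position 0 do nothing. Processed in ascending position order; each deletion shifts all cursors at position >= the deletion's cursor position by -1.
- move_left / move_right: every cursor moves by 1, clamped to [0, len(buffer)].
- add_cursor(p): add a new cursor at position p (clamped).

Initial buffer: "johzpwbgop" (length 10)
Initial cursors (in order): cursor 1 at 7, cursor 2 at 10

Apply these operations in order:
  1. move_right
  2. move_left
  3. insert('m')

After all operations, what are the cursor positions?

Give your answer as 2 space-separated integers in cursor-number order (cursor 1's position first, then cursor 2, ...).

Answer: 8 11

Derivation:
After op 1 (move_right): buffer="johzpwbgop" (len 10), cursors c1@8 c2@10, authorship ..........
After op 2 (move_left): buffer="johzpwbgop" (len 10), cursors c1@7 c2@9, authorship ..........
After op 3 (insert('m')): buffer="johzpwbmgomp" (len 12), cursors c1@8 c2@11, authorship .......1..2.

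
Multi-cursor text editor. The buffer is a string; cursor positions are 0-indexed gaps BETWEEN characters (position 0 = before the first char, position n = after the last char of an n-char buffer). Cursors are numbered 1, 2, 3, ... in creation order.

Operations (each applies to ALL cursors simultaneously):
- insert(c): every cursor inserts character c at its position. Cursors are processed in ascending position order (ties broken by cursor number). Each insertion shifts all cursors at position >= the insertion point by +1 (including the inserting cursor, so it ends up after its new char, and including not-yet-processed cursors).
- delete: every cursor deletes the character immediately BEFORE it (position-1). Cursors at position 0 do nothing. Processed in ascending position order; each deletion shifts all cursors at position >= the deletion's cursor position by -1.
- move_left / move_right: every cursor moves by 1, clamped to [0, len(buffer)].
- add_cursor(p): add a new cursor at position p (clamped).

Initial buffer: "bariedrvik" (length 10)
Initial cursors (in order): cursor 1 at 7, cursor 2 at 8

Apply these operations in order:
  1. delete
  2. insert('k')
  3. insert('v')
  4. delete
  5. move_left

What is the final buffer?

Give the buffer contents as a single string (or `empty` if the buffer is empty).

After op 1 (delete): buffer="bariedik" (len 8), cursors c1@6 c2@6, authorship ........
After op 2 (insert('k')): buffer="bariedkkik" (len 10), cursors c1@8 c2@8, authorship ......12..
After op 3 (insert('v')): buffer="bariedkkvvik" (len 12), cursors c1@10 c2@10, authorship ......1212..
After op 4 (delete): buffer="bariedkkik" (len 10), cursors c1@8 c2@8, authorship ......12..
After op 5 (move_left): buffer="bariedkkik" (len 10), cursors c1@7 c2@7, authorship ......12..

Answer: bariedkkik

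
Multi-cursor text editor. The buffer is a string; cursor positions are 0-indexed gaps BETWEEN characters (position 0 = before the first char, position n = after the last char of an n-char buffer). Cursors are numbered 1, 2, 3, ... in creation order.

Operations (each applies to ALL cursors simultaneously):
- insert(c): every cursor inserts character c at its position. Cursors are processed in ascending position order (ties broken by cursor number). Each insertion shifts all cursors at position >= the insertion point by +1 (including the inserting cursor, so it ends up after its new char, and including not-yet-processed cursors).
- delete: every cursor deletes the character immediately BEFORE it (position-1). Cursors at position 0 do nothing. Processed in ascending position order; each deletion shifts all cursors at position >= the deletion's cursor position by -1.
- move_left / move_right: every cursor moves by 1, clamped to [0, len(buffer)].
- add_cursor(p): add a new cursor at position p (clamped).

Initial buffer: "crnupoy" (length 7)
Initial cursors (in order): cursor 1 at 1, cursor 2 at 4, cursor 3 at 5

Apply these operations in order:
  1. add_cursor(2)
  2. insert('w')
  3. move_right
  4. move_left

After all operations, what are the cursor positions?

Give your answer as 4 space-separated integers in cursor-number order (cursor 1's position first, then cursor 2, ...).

Answer: 2 7 9 4

Derivation:
After op 1 (add_cursor(2)): buffer="crnupoy" (len 7), cursors c1@1 c4@2 c2@4 c3@5, authorship .......
After op 2 (insert('w')): buffer="cwrwnuwpwoy" (len 11), cursors c1@2 c4@4 c2@7 c3@9, authorship .1.4..2.3..
After op 3 (move_right): buffer="cwrwnuwpwoy" (len 11), cursors c1@3 c4@5 c2@8 c3@10, authorship .1.4..2.3..
After op 4 (move_left): buffer="cwrwnuwpwoy" (len 11), cursors c1@2 c4@4 c2@7 c3@9, authorship .1.4..2.3..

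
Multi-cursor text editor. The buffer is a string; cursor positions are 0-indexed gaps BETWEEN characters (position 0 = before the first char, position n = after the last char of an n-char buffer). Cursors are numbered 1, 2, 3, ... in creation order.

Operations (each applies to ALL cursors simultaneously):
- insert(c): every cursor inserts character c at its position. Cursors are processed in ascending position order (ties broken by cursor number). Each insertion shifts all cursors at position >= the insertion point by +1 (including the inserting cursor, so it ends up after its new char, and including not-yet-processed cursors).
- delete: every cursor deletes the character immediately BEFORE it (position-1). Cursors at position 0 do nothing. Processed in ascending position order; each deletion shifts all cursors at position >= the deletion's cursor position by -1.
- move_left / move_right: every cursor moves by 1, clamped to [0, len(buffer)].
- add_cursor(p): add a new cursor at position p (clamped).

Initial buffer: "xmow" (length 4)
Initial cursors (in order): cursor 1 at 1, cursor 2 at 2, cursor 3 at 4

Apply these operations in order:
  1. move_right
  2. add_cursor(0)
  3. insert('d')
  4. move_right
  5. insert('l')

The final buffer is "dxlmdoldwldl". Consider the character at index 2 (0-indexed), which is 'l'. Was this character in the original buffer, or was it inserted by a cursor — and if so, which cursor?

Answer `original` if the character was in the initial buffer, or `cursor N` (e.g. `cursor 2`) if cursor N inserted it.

Answer: cursor 4

Derivation:
After op 1 (move_right): buffer="xmow" (len 4), cursors c1@2 c2@3 c3@4, authorship ....
After op 2 (add_cursor(0)): buffer="xmow" (len 4), cursors c4@0 c1@2 c2@3 c3@4, authorship ....
After op 3 (insert('d')): buffer="dxmdodwd" (len 8), cursors c4@1 c1@4 c2@6 c3@8, authorship 4..1.2.3
After op 4 (move_right): buffer="dxmdodwd" (len 8), cursors c4@2 c1@5 c2@7 c3@8, authorship 4..1.2.3
After op 5 (insert('l')): buffer="dxlmdoldwldl" (len 12), cursors c4@3 c1@7 c2@10 c3@12, authorship 4.4.1.12.233
Authorship (.=original, N=cursor N): 4 . 4 . 1 . 1 2 . 2 3 3
Index 2: author = 4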